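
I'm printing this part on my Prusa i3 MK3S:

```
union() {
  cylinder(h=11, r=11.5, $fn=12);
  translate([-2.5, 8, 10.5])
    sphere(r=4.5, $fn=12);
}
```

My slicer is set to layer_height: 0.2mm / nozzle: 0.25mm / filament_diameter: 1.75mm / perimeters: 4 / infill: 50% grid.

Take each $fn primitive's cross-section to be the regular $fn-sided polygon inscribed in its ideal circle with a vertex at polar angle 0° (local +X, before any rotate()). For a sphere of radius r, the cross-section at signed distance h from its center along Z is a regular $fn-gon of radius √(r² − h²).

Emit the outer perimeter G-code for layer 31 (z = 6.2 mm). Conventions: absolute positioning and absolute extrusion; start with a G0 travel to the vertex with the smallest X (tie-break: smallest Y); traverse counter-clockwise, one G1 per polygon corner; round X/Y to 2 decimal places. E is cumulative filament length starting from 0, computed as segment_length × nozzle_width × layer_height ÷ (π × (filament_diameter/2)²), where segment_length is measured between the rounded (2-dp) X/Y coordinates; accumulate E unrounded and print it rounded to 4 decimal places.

At z = 6.2 mm: the r=11.5 cylinder contributes a regular 12-gon of circumradius 11.5; the sphere at (-2.5, 8): section is a regular 12-gon, circumradius = √(r²−h²) = √(4.5²−4.3²) = 1.327; Taking the union: the r=4.5 sphere at (-2.5, 8) lies entirely inside the r=11.5 cylinder, so the union is just the r=11.5 cylinder — 1 connected region. The outline is a single polygon with 12 vertices. Extrusion per mm of travel: 0.25 × 0.2 / (π × 0.875²) = 0.020788. Accumulating E over each segment gives final E = 1.4850.

G0 X-11.50 Y0.00 Z6.20
G1 X-9.96 Y-5.75 E0.1237
G1 X-5.75 Y-9.96 E0.2475
G1 X0.00 Y-11.50 E0.3712
G1 X5.75 Y-9.96 E0.4950
G1 X9.96 Y-5.75 E0.6188
G1 X11.50 Y0.00 E0.7425
G1 X9.96 Y5.75 E0.8662
G1 X5.75 Y9.96 E0.9900
G1 X0.00 Y11.50 E1.1137
G1 X-5.75 Y9.96 E1.2375
G1 X-9.96 Y5.75 E1.3613
G1 X-11.50 Y0.00 E1.4850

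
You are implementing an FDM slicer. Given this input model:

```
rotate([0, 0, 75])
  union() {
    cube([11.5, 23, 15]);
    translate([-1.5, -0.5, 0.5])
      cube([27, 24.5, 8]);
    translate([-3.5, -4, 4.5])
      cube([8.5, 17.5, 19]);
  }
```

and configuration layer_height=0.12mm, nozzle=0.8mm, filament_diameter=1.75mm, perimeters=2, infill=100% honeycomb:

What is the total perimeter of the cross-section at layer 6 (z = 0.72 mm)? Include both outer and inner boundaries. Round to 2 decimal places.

103.00 mm

At z = 0.72 mm: the cube is present — its section is the full 11.5×23 rectangle (perimeter 69.00 mm); the cube at (-1.5, -0.5) is present — its section is the full 27×24.5 rectangle (perimeter 103.00 mm); the cube at (-3.5, -4) is absent (z outside [4.5, 23.5]); Merging all regions: the 11.5×23 cube lies entirely inside the 27×24.5 cube at (-1.5, -0.5), so the union is just the 27×24.5 cube at (-1.5, -0.5) — boundary = 103.00 mm; (rotated 75° about Z; rotation is an isometry so areas/perimeters/island counts are preserved). Overall, the cross-section is a single solid region. Total boundary length (outer) = 103.00 mm.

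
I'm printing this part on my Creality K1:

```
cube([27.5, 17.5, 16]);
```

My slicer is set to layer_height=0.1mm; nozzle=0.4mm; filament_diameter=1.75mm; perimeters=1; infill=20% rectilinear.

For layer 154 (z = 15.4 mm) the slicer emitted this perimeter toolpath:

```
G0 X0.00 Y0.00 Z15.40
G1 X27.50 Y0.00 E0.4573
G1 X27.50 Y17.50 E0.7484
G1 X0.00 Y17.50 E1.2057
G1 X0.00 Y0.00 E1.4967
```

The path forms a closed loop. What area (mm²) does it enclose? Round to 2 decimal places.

Apply the shoelace formula to the sequence of (X, Y) vertices; enclosed area = 481.25 mm².

481.25 mm²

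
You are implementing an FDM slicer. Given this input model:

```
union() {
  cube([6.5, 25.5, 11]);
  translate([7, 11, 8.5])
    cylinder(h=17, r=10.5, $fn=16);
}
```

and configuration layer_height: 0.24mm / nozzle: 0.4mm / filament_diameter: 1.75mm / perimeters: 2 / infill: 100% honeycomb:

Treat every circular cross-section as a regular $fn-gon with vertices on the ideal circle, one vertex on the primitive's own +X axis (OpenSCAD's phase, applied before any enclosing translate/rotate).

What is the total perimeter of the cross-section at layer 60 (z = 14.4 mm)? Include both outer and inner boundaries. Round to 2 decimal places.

At z = 14.4 mm: the cube is absent (z outside [0, 11]); the cylinder at (7, 11): section is a regular 16-gon, circumradius r=10.5 (perimeter = 2·16·10.500·sin(180°/16) = 65.55 mm); Merging all regions: only the r=10.5 cylinder at (7, 11) is present, so the union is just that shape — boundary = 65.55 mm. Overall, the cross-section is a single solid region. Total boundary length (outer) = 65.55 mm.

65.55 mm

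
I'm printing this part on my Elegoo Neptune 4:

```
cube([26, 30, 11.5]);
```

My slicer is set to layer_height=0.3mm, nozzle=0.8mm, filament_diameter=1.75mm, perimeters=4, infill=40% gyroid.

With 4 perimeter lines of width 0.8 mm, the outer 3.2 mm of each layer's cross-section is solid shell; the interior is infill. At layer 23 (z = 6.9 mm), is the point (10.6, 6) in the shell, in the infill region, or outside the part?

infill

At z = 6.9 mm: the cube (footprint 26×30) is included at this height. Overall, the cross-section is a single solid region. The nearest boundary edge runs (0.00, 0.00)→(26.00, 0.00); distance from the point to it = 6.00 mm. The point is inside the cross-section and 6.00 mm from the nearest boundary — more than the 3.2 mm shell width (4 × 0.8), so it's in the infill interior.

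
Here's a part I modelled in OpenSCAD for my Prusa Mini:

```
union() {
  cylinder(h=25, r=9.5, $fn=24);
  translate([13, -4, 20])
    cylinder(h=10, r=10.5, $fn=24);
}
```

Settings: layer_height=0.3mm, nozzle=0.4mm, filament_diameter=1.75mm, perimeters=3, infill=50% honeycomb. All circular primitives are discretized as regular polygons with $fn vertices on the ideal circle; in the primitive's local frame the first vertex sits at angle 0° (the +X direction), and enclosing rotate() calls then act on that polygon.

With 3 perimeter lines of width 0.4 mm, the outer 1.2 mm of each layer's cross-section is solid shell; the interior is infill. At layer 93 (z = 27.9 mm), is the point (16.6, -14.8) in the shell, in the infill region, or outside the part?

At z = 27.9 mm: the cylinder is not intersected at this z (z outside [0, 25]); the r=10.5 cylinder at (13, -4) contributes a regular 24-gon of circumradius 10.5; Taking the union: only the r=10.5 cylinder at (13, -4) is present, so the union is just that shape — 1 connected region. Overall, the cross-section is a single solid region. The nearest boundary edge runs (15.72, -14.14)→(18.25, -13.09); distance from the point to it = 0.95 mm. The point is not inside any of the regions above, so it lies outside the cross-section (0.95 mm from the nearest boundary).

outside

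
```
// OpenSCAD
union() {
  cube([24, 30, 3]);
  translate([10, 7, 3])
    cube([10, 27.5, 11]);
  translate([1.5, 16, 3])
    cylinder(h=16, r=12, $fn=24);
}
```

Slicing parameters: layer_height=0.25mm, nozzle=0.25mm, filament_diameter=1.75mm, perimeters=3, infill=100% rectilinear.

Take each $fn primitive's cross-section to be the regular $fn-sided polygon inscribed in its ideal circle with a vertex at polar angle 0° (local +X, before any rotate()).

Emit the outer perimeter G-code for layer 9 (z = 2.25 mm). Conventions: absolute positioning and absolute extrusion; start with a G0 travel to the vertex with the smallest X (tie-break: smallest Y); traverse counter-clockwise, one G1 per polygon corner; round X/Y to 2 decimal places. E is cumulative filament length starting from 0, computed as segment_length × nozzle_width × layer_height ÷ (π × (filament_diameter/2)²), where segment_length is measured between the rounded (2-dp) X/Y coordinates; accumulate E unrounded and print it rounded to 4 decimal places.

At z = 2.25 mm: the 24×30 cube contributes its full rectangle; the cube at (10, 7) is not intersected at this z (z outside [3, 14]); the cylinder at (1.5, 16) does not reach this height (z outside [3, 19]); Taking the union: only the 24×30 cube is present, so the union is just that shape — 1 connected region. The outline is a single polygon with 4 vertices. Extrusion per mm of travel: 0.25 × 0.25 / (π × 0.875²) = 0.025984. Accumulating E over each segment gives final E = 2.8063.

G0 X0.00 Y0.00 Z2.25
G1 X24.00 Y0.00 E0.6236
G1 X24.00 Y30.00 E1.4032
G1 X0.00 Y30.00 E2.0268
G1 X0.00 Y0.00 E2.8063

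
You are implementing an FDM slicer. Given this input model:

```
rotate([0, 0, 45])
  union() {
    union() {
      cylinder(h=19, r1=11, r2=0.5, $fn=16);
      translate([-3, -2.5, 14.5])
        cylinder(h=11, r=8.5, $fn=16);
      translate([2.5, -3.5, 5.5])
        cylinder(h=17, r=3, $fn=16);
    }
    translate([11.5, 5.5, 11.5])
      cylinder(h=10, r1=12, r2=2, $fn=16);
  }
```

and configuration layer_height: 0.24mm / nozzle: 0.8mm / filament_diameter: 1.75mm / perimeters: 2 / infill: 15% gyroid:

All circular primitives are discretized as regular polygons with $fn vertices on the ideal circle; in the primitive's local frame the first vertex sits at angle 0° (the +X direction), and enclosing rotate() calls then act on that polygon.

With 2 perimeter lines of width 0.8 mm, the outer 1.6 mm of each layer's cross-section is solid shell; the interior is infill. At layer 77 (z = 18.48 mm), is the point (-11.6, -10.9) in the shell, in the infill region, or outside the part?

At z = 18.48 mm: the cone (r1=11→r2=0.5) has section circumradius 0.787 here — a regular 16-gon; the r=8.5 cylinder at (-3, -2.5) gives a regular 16-gon of circumradius 8.5 (constant along its height); the cylinder at (2.5, -3.5): section is a regular 16-gon, circumradius r=3; Combining (union): the regions partially overlap (shared area 29.13 mm²), so overlapping operands fuse into one piece — 1 connected region; the cone at (11.5, 5.5): at t=0.698 of its height the radius interpolates to r₁+(r₂−r₁)t = 5.020, giving a regular 16-gon of that circumradius; Combining (union): the 2 present regions are separate (no shared area or edge), so areas and boundary lengths simply add and each stays a separate island — 2 connected regions; (rotated 45° about Z; rotation is an isometry so areas/perimeters/island counts are preserved). Overall, the cross-section has 2 separate islands. Undo the 45° rotation: the query point maps to (-15.910, 0.495) in the un-rotated model frame. The nearest boundary edge runs (-11.50, -2.50)→(-10.85, 0.75); distance from the point to it = 4.91 mm. The point is not inside any of the regions above, so it lies outside the cross-section (4.91 mm from the nearest boundary).

outside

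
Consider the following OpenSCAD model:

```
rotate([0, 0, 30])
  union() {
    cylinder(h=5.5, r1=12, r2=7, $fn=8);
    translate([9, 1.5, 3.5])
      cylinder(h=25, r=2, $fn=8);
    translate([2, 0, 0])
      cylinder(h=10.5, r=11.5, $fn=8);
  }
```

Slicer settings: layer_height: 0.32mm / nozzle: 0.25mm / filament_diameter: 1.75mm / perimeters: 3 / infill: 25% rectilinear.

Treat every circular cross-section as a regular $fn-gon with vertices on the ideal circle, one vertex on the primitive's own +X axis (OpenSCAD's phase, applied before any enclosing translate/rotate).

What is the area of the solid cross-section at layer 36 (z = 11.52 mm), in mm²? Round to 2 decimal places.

11.31 mm²

At z = 11.52 mm: the cone is absent (z outside [0, 5.5]); the r=2 cylinder at (9, 1.5) contributes a regular 8-gon of circumradius 2 (area = (8/2)·2.000²·sin(360°/8) = 11.31 mm²); the cylinder at (2, 0) is absent (z outside [0, 10.5]); Merging all regions: only the r=2 cylinder at (9, 1.5) is present, so the union is just that shape — area = 11.31 mm²; (rotated 30° about Z; rotation is an isometry so areas/perimeters/island counts are preserved). Overall, the cross-section is a single solid region. Net area = 11.31 mm².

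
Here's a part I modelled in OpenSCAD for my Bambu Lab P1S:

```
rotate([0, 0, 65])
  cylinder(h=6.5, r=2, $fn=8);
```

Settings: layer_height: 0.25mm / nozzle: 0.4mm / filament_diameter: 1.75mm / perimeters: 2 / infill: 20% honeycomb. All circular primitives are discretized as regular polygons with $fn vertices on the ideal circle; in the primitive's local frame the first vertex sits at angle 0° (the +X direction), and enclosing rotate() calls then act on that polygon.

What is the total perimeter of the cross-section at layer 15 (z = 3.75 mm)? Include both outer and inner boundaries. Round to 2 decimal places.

12.25 mm

At z = 3.75 mm: the cylinder: section is a regular 8-gon, circumradius r=2 (perimeter = 2·8·2.000·sin(180°/8) = 12.25 mm); (whole slice rotated 65° about Z — lengths, areas and connectivity unchanged). Overall, the cross-section is a single solid region. Total boundary length (outer) = 12.25 mm.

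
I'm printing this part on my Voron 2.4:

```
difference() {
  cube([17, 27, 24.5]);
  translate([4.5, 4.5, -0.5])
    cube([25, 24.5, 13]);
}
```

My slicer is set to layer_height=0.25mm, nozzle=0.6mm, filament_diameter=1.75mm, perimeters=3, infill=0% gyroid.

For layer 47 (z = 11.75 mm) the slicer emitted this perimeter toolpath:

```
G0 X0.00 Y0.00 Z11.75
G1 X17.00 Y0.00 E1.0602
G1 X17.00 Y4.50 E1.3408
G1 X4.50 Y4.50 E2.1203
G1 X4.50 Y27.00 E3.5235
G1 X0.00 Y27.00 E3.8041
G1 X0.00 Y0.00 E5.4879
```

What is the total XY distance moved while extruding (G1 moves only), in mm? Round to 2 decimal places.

88.00 mm

Sum the Euclidean lengths of each G1 segment: total = 88.00 mm.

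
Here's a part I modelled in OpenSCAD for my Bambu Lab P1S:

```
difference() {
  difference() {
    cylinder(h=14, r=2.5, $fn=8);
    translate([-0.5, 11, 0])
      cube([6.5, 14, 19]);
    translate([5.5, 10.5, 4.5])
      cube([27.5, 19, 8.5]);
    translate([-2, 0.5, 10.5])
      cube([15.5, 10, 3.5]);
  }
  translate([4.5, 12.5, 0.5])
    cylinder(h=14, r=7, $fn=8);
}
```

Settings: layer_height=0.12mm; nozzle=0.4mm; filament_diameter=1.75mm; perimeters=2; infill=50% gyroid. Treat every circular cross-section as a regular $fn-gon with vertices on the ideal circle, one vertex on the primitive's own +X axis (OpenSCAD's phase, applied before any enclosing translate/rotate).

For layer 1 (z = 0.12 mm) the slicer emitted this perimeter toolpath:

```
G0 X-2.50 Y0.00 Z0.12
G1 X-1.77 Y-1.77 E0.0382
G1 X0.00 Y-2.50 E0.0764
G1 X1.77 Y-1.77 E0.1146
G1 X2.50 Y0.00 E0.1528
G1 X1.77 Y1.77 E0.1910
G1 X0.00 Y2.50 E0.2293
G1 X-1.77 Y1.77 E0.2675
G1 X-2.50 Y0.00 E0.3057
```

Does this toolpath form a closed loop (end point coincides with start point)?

Start point (G0): (-2.50, 0.00). End point (last G1): the path returns to the start — closed.

yes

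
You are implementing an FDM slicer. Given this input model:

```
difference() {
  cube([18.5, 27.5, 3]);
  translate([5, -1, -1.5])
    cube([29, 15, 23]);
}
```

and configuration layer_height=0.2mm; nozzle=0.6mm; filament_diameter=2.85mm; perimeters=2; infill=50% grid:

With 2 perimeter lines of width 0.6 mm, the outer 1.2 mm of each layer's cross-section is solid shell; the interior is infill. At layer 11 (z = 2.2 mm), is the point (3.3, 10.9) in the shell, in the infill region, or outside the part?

infill

At z = 2.2 mm: the 18.5×27.5 cube contributes its full rectangle; the cube at (5, -1) (footprint 29×15) is included at this height; Taking the first minus the rest: starting from the 18.5×27.5 cube, the 29×15 cube at (5, -1) partially overlaps it — only the 189.00 mm² overlap (of its 435.00 mm²) is removed, clipping the outline — 1 connected region. Overall, the cross-section is a single solid region. The nearest boundary edge runs (5.00, 14.00)→(5.00, 0.00); distance from the point to it = 1.70 mm. The point is inside the cross-section and 1.70 mm from the nearest boundary — more than the 1.2 mm shell width (2 × 0.6), so it's in the infill interior.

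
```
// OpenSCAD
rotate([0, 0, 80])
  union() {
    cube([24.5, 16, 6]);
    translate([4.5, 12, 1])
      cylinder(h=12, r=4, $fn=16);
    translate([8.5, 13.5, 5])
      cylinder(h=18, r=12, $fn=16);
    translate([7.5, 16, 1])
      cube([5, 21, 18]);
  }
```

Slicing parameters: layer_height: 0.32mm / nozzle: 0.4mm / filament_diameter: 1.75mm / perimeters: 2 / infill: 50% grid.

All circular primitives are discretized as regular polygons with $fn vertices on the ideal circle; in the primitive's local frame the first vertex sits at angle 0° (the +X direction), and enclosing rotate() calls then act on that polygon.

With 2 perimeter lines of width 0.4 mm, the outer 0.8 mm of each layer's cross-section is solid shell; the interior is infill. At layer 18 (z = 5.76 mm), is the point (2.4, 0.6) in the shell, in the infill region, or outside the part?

outside

At z = 5.76 mm: the cube (footprint 24.5×16) is included at this height; the cylinder at (4.5, 12): section is a regular 16-gon, circumradius r=4; the r=12 cylinder at (8.5, 13.5) gives a regular 16-gon of circumradius 12 (constant along its height); the 5×21 cube at (7.5, 16) contributes its full rectangle; Combining (union): the regions partially overlap (shared area 346.87 mm²), so overlapping operands fuse into one piece — 1 connected region; (whole slice rotated 80° about Z — lengths, areas and connectivity unchanged). Overall, the cross-section is a single solid region. Undo the 80° rotation: the query point maps to (1.008, -2.259) in the un-rotated model frame. The nearest boundary edge runs (24.50, 0.00)→(0.00, 0.00); distance from the point to it = 2.26 mm. The point is not inside any of the regions above, so it lies outside the cross-section (2.26 mm from the nearest boundary).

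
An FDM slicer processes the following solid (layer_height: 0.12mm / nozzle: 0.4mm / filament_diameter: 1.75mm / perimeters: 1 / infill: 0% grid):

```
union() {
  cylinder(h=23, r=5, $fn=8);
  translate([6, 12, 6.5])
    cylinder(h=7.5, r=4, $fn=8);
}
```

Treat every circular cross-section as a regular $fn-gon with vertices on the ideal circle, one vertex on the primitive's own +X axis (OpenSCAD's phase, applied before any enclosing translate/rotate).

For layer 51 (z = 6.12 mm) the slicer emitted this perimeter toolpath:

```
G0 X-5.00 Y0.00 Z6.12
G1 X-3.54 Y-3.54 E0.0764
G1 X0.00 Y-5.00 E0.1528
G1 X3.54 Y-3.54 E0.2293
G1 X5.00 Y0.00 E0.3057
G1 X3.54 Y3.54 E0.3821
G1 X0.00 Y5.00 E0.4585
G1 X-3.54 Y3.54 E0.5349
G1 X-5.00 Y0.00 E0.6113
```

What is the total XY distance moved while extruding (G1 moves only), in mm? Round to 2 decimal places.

30.63 mm

Sum the Euclidean lengths of each G1 segment: total = 30.63 mm.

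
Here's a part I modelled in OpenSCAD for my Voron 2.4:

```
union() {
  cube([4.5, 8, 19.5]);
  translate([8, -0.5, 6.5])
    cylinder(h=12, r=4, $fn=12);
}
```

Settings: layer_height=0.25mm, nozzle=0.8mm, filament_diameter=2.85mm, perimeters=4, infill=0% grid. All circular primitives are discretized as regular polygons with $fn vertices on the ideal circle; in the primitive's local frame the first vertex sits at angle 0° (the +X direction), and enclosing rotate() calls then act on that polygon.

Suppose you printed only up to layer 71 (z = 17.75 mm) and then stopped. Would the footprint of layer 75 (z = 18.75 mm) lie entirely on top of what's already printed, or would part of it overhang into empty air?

entirely on top

Compare the two slices. At z = 17.75: the cube (footprint 4.5×8) is included at this height (area 36.00 mm²); the r=4 cylinder at (8, -0.5) gives a regular 12-gon of circumradius 4 (constant along its height) (area = (12/2)·4.000²·sin(360°/12) = 48.00 mm²); Merging all regions: the regions partially overlap — summed areas 84.00 mm² minus the doubly-counted overlap 0.25 mm² gives 83.75 mm² — area = 83.75 mm². At z = 18.75: the cube (footprint 4.5×8) is included at this height (area 36.00 mm²); the cylinder at (8, -0.5) does not reach this height (z outside [6.5, 18.5]); Combining (union): only the 4.5×8 cube is present, so the union is just that shape — area = 36.00 mm². Checking containment: the cross-section at z = 18.75 is a subset of the cross-section at z = 17.75.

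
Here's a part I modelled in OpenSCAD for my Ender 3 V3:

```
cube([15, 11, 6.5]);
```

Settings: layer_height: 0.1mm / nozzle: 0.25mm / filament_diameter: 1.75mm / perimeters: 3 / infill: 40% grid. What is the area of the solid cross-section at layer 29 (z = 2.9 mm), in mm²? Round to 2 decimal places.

165.00 mm²

At z = 2.9 mm: the 15×11 cube contributes its full rectangle (area 165.00 mm²). Overall, the cross-section is a single solid region. Net area = 165.00 mm².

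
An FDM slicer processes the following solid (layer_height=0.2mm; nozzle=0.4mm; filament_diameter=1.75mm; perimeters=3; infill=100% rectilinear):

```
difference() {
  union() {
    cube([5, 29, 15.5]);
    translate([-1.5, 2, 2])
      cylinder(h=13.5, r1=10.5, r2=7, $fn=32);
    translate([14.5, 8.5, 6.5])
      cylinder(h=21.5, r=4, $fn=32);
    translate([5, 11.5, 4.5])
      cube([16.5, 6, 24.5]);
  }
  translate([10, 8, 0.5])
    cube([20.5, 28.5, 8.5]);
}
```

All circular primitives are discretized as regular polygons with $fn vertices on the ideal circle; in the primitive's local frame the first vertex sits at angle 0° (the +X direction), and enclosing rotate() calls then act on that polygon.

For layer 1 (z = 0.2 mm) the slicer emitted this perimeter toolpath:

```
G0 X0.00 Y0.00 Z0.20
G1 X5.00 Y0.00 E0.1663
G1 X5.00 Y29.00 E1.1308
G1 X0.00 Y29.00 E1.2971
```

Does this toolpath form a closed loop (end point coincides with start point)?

no

Start point (G0): (0.00, 0.00). End point (last G1): the path does not return to the start — open.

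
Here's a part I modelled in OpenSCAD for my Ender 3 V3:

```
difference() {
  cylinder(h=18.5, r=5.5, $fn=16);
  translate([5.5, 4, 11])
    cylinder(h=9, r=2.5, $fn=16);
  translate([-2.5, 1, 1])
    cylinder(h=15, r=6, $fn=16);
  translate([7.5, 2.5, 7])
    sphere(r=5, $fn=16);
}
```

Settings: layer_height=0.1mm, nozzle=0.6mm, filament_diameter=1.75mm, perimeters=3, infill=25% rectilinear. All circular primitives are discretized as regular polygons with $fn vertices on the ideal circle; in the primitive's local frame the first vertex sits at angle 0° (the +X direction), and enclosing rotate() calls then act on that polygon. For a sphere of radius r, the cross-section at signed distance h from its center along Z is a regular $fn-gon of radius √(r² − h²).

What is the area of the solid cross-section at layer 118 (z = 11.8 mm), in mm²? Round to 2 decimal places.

At z = 11.8 mm: the r=5.5 cylinder contributes a regular 16-gon of circumradius 5.5 (area = (16/2)·5.500²·sin(360°/16) = 92.61 mm²); the r=2.5 cylinder at (5.5, 4) gives a regular 16-gon of circumradius 2.5 (constant along its height) (area = (16/2)·2.500²·sin(360°/16) = 19.13 mm²); the r=6 cylinder at (-2.5, 1) contributes a regular 16-gon of circumradius 6 (area = (16/2)·6.000²·sin(360°/16) = 110.21 mm²); the r=5 sphere at (7.5, 2.5) contributes a regular 16-gon of circumradius √(5²−4.8²) = 1.400 (area = (16/2)·1.400²·sin(360°/16) = 6.00 mm²); Subtracting the remaining from the first: starting from the r=5.5 cylinder (92.61 mm²), the r=2.5 cylinder at (5.5, 4) partially overlaps it — only the 2.73 mm² overlap (of its 19.13 mm²) is removed, clipping the outline; the r=6 cylinder at (-2.5, 1) partially overlaps it — only the 70.56 mm² overlap (of its 110.21 mm²) is removed, clipping the outline; the r=5 sphere at (7.5, 2.5) misses the remaining region (no effect) — area = 19.32 mm². Overall, the cross-section is a single solid region. Net area = 19.32 mm².

19.32 mm²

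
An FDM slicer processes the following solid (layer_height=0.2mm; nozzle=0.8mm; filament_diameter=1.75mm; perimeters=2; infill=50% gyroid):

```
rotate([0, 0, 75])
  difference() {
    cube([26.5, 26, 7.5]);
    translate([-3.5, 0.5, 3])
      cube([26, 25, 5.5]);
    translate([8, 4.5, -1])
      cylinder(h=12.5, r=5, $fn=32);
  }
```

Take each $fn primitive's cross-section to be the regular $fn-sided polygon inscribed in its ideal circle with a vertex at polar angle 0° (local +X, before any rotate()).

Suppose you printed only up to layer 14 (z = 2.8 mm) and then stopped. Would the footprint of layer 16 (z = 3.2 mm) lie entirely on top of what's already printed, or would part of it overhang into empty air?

entirely on top

Compare the two slices. At z = 2.8: the cube is present — its section is the full 26.5×26 rectangle (area 689.00 mm²); the cube at (-3.5, 0.5) is not intersected at this z (z outside [3, 8.5]); the cylinder at (8, 4.5): section is a regular 32-gon, circumradius r=5 (area = (32/2)·5.000²·sin(360°/32) = 78.04 mm²); Subtracting the remaining from the first: starting from the 26.5×26 cube (689.00 mm²), the r=5 cylinder at (8, 4.5) partially overlaps it — only the 76.64 mm² overlap (of its 78.04 mm²) is removed, clipping the outline — area = 612.36 mm²; (whole slice rotated 75° about Z — lengths, areas and connectivity unchanged). At z = 3.2: the 26.5×26 cube contributes its full rectangle (area 689.00 mm²); the cube at (-3.5, 0.5) (footprint 26×25) is included at this height (area 650.00 mm²); the r=5 cylinder at (8, 4.5) contributes a regular 32-gon of circumradius 5 (area = (32/2)·5.000²·sin(360°/32) = 78.04 mm²); Taking the first minus the rest: starting from the 26.5×26 cube (689.00 mm²), the 26×25 cube at (-3.5, 0.5) partially overlaps it — only the 562.50 mm² overlap (of its 650.00 mm²) is removed, clipping the outline; the r=5 cylinder at (8, 4.5) partially overlaps it — only the 2.59 mm² overlap (of its 78.04 mm²) is removed, clipping the outline — area = 123.91 mm²; (whole slice rotated 75° about Z — lengths, areas and connectivity unchanged). Checking containment: the cross-section at z = 3.2 is a subset of the cross-section at z = 2.8.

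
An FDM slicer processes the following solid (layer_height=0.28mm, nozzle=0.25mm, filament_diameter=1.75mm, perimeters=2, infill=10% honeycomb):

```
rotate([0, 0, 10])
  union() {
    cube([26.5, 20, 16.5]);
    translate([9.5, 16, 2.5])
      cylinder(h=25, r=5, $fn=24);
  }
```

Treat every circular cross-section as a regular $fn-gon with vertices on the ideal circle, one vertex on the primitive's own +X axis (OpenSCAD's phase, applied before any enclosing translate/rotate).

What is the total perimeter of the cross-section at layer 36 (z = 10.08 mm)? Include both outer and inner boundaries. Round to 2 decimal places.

93.45 mm

At z = 10.08 mm: the cube is present — its section is the full 26.5×20 rectangle (perimeter 93.00 mm); the r=5 cylinder at (9.5, 16) contributes a regular 24-gon of circumradius 5 (perimeter = 2·24·5.000·sin(180°/24) = 31.33 mm); Taking the union: the regions partially overlap (shared area 73.74 mm²), so the edge portions inside another operand are dropped and the merged outline is re-measured after clipping — boundary = 93.45 mm; (rotated 10° about Z; rotation is an isometry so areas/perimeters/island counts are preserved). Overall, the cross-section is a single solid region. Total boundary length (outer) = 93.45 mm.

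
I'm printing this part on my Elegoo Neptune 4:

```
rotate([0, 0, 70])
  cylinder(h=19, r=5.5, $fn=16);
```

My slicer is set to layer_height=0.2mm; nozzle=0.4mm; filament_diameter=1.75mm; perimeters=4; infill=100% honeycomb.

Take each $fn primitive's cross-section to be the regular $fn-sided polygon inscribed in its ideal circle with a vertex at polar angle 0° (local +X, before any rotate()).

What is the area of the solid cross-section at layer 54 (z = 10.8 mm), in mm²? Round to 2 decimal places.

At z = 10.8 mm: the cylinder: section is a regular 16-gon, circumradius r=5.5 (area = (16/2)·5.500²·sin(360°/16) = 92.61 mm²); (rotated 70° about Z; rotation is an isometry so areas/perimeters/island counts are preserved). Overall, the cross-section is a single solid region. Net area = 92.61 mm².

92.61 mm²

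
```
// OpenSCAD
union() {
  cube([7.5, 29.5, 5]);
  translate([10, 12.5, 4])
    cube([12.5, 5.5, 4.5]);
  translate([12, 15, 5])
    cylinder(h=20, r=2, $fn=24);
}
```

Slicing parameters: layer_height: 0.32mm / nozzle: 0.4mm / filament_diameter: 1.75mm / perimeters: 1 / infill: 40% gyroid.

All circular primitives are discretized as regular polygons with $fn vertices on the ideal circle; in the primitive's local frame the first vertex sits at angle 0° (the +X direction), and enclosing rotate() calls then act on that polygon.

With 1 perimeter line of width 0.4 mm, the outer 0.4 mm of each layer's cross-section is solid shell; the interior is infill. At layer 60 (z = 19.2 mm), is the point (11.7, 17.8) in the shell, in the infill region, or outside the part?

At z = 19.2 mm: the cube is not intersected at this z (z outside [0, 5]); the cube at (10, 12.5) is not intersected at this z (z outside [4, 8.5]); the r=2 cylinder at (12, 15) gives a regular 24-gon of circumradius 2 (constant along its height); Taking the union: only the r=2 cylinder at (12, 15) is present, so the union is just that shape — 1 connected region. Overall, the cross-section is a single solid region. The nearest boundary edge runs (12.00, 17.00)→(11.48, 16.93); distance from the point to it = 0.83 mm. The point is not inside any of the regions above, so it lies outside the cross-section (0.83 mm from the nearest boundary).

outside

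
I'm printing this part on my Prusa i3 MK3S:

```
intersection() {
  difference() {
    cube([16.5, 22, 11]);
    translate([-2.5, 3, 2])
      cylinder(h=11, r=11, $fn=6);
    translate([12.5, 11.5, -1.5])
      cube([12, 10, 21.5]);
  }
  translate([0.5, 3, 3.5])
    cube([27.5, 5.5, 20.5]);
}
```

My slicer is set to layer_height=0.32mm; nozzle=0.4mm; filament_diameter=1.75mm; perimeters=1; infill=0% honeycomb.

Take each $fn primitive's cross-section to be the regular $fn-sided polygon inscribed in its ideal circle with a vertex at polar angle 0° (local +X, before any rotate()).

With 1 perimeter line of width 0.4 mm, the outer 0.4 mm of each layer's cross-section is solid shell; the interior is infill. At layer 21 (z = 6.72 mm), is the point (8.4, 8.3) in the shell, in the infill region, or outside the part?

shell

At z = 6.72 mm: the cube (footprint 16.5×22) is included at this height; the cylinder at (-2.5, 3): section is a regular 6-gon, circumradius r=11; the 12×10 cube at (12.5, 11.5) contributes its full rectangle; Taking the first minus the rest: starting from the 16.5×22 cube, the r=11 cylinder at (-2.5, 3) partially overlaps it — only the 77.68 mm² overlap (of its 314.37 mm²) is removed, clipping the outline; the 12×10 cube at (12.5, 11.5) partially overlaps it — only the 40.00 mm² overlap (of its 120.00 mm²) is removed, clipping the outline — 1 connected region; the 27.5×5.5 cube at (0.5, 3) contributes its full rectangle; Keeping only the common overlap: the 27.5×5.5 cube at (0.5, 3) partially overlaps the result so far; clipping to the common part keeps 52.73 mm² — 1 connected region. Overall, the cross-section is a single solid region. The nearest boundary edge runs (5.32, 8.50)→(16.50, 8.50); distance from the point to it = 0.20 mm. The point is inside the cross-section, 0.20 mm from the nearest boundary — within the 0.4 mm shell band (1 × 0.4).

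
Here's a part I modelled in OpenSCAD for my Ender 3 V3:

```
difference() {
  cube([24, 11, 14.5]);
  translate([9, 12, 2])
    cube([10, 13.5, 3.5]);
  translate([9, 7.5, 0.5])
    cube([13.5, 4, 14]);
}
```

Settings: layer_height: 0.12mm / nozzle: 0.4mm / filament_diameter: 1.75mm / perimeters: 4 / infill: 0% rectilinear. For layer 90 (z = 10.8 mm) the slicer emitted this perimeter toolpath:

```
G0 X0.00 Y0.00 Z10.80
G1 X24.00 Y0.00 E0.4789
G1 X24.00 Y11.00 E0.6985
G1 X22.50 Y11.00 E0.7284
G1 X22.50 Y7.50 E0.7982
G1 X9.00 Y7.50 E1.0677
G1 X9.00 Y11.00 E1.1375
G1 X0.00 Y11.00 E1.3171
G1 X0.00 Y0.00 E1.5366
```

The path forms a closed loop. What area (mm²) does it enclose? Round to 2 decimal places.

Apply the shoelace formula to the sequence of (X, Y) vertices; enclosed area = 216.75 mm².

216.75 mm²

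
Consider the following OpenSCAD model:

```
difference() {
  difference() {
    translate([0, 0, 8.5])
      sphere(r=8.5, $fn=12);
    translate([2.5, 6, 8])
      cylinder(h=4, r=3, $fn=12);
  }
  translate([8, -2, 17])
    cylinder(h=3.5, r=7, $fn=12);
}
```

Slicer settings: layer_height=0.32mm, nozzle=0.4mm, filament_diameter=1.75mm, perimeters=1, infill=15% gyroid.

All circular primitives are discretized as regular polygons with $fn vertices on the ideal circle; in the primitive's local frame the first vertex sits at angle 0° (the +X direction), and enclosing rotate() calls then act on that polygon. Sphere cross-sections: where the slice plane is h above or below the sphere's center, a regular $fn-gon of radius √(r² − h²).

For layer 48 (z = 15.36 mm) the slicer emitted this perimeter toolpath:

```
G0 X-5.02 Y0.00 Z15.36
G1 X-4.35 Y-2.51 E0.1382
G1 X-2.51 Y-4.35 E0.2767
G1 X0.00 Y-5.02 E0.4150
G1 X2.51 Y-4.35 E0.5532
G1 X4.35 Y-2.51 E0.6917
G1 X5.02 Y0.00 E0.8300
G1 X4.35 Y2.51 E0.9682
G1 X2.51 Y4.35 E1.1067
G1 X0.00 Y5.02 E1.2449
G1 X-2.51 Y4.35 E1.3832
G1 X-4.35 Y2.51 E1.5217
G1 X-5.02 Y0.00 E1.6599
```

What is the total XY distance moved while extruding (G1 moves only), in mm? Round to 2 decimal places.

31.19 mm

Sum the Euclidean lengths of each G1 segment: total = 31.19 mm.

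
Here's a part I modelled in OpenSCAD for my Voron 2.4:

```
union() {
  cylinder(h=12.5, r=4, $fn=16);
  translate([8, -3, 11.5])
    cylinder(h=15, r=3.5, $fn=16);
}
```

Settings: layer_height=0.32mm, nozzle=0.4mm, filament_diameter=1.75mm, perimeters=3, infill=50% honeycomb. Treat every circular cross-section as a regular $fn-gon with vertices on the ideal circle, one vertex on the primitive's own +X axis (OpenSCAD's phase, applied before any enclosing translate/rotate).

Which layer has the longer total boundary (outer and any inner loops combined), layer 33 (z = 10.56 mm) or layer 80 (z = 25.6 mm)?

layer 33 (z = 10.56 mm)

Layer 33 (z = 10.56): the cylinder: section is a regular 16-gon, circumradius r=4 (perimeter = 2·16·4.000·sin(180°/16) = 24.97 mm); the cylinder at (8, -3) is not intersected at this z (z outside [11.5, 26.5]); Combining (union): only the r=4 cylinder is present, so the union is just that shape — boundary = 24.97 mm. So its perimeter = 24.97 mm. Layer 80 (z = 25.6): the cylinder does not reach this height (z outside [0, 12.5]); the cylinder at (8, -3): section is a regular 16-gon, circumradius r=3.5 (perimeter = 2·16·3.500·sin(180°/16) = 21.85 mm); Taking the union: only the r=3.5 cylinder at (8, -3) is present, so the union is just that shape — boundary = 21.85 mm. So its perimeter = 21.85 mm. Layer 33 is larger (24.97 vs 21.85 mm).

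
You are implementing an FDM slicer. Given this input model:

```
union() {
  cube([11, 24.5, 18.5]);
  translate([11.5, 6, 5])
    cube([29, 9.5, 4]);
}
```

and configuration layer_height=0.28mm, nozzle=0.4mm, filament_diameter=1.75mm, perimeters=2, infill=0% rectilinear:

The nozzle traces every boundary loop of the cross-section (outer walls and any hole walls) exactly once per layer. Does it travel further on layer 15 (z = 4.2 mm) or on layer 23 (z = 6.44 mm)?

Layer 15 (z = 4.2): the 11×24.5 cube contributes its full rectangle (perimeter 71.00 mm); the cube at (11.5, 6) is absent (z outside [5, 9]); Combining (union): only the 11×24.5 cube is present, so the union is just that shape — boundary = 71.00 mm. So its perimeter = 71.00 mm. Layer 23 (z = 6.44): the 11×24.5 cube contributes its full rectangle (perimeter 71.00 mm); the 29×9.5 cube at (11.5, 6) contributes its full rectangle (perimeter 77.00 mm); Combining (union): the 2 present regions are separate (no shared area or edge), so areas and boundary lengths simply add and each stays a separate island — boundary = 148.00 mm. So its perimeter = 148.00 mm. Layer 23 is larger (148.00 vs 71.00 mm).

layer 23 (z = 6.44 mm)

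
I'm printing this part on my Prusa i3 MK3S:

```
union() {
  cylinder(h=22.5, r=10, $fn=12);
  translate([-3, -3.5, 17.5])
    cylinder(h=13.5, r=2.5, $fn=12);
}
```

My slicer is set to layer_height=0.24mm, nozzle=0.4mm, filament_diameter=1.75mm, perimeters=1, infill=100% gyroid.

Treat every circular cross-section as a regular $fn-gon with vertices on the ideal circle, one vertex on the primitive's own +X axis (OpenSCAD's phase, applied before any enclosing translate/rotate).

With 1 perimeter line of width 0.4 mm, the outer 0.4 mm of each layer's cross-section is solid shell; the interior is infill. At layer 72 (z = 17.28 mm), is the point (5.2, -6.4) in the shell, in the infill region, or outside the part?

At z = 17.28 mm: the r=10 cylinder contributes a regular 12-gon of circumradius 10; the cylinder at (-3, -3.5) is absent (z outside [17.5, 31]); Merging all regions: only the r=10 cylinder is present, so the union is just that shape — 1 connected region. Overall, the cross-section is a single solid region. The nearest boundary edge runs (5.00, -8.66)→(8.66, -5.00); distance from the point to it = 1.46 mm. The point is inside the cross-section and 1.46 mm from the nearest boundary — more than the 0.4 mm shell width (1 × 0.4), so it's in the infill interior.

infill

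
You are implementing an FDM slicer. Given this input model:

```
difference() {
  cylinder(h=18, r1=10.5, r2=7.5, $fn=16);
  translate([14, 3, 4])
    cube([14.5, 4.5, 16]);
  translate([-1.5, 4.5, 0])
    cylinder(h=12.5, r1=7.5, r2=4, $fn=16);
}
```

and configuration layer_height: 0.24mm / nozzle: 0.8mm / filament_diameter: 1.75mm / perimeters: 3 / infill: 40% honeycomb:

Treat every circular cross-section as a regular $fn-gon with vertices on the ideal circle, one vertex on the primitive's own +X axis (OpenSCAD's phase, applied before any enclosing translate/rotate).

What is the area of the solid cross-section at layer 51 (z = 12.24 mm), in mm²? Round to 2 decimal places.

169.69 mm²

At z = 12.24 mm: the cone (r1=10.5→r2=7.5) has section circumradius 8.460 here — a regular 16-gon (area = (16/2)·8.460²·sin(360°/16) = 219.11 mm²); the cube at (14, 3) (footprint 14.5×4.5) is included at this height (area 65.25 mm²); the cone at (-1.5, 4.5): at t=0.979 of its height the radius interpolates to r₁+(r₂−r₁)t = 4.073, giving a regular 16-gon of that circumradius (area = (16/2)·4.073²·sin(360°/16) = 50.78 mm²); Taking the first minus the rest: starting from the cone (219.11 mm²), the 14.5×4.5 cube at (14, 3) misses the remaining region (no effect); the cone at (-1.5, 4.5) partially overlaps it — only the 49.42 mm² overlap (of its 50.78 mm²) is removed, clipping the outline — area = 169.69 mm². Overall, the cross-section is a single solid region. Net area = 169.69 mm².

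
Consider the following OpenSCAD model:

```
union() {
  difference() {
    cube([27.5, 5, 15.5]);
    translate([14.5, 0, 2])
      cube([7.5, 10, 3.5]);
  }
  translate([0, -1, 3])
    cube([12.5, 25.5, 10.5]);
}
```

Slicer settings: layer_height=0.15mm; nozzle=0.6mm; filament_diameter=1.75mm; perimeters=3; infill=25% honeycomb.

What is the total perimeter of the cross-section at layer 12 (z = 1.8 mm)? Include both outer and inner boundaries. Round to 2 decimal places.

65.00 mm

At z = 1.8 mm: the cube (footprint 27.5×5) is included at this height (perimeter 65.00 mm); the cube at (14.5, 0) is not intersected at this z (z outside [2, 5.5]); Taking the first minus the rest: none of the subtracted shapes is present at this height, so the 27.5×5 cube is unchanged — boundary = 65.00 mm; the cube at (0, -1) is absent (z outside [3, 13.5]); Merging all regions: only the result so far is present, so the union is just that shape — boundary = 65.00 mm. Overall, the cross-section is a single solid region. Total boundary length (outer) = 65.00 mm.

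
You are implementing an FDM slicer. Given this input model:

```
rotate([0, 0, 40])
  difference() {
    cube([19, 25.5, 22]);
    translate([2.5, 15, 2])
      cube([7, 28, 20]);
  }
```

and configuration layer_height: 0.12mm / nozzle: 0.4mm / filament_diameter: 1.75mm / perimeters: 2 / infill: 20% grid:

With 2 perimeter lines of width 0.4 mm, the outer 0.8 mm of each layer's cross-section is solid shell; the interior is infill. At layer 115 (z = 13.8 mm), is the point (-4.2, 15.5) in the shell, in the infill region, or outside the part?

shell

At z = 13.8 mm: the cube is present — its section is the full 19×25.5 rectangle; the cube at (2.5, 15) (footprint 7×28) is included at this height; Subtracting the remaining from the first: starting from the 19×25.5 cube, the 7×28 cube at (2.5, 15) partially overlaps it — only the 73.50 mm² overlap (of its 196.00 mm²) is removed, clipping the outline — 1 connected region; (rotated 40° about Z; rotation is an isometry so areas/perimeters/island counts are preserved). Overall, the cross-section is a single solid region. Undo the 40° rotation: the query point maps to (6.746, 14.573) in the un-rotated model frame. The nearest boundary edge runs (2.50, 15.00)→(9.50, 15.00); distance from the point to it = 0.43 mm. The point is inside the cross-section, 0.43 mm from the nearest boundary — within the 0.8 mm shell band (2 × 0.4).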